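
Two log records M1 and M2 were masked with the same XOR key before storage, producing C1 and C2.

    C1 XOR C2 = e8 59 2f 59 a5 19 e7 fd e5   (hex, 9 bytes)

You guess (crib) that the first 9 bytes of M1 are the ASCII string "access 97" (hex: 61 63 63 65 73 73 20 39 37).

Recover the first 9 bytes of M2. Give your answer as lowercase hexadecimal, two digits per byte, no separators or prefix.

Since C1 ⊕ C2 = M1 ⊕ M2, XORing with the guessed M1 bytes yields the corresponding M2 bytes: M2 = (C1 ⊕ C2) ⊕ M1.
byte 0: e8 XOR 61 = 89
byte 1: 59 XOR 63 = 3a
byte 2: 2f XOR 63 = 4c
byte 3: 59 XOR 65 = 3c
byte 4: a5 XOR 73 = d6
byte 5: 19 XOR 73 = 6a
byte 6: e7 XOR 20 = c7
byte 7: fd XOR 39 = c4
byte 8: e5 XOR 37 = d2

893a4c3cd66ac7c4d2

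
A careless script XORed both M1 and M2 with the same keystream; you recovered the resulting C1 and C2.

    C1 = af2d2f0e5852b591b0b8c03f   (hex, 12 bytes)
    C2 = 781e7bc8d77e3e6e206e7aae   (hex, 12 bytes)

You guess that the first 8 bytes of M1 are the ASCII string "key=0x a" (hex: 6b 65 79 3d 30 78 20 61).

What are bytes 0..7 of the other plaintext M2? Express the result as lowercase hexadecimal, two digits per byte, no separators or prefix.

bc562dfbbf54ab9e

First, C1 ⊕ C2 = (M1 ⊕ K) ⊕ (M2 ⊕ K) = M1 ⊕ M2, so the key drops out. Then M2 = (M1 ⊕ M2) ⊕ M1 over the first 8 bytes.
byte 0: (af ^ 78) ^ 6b = d7 ^ 6b = bc
byte 1: (2d ^ 1e) ^ 65 = 33 ^ 65 = 56
byte 2: (2f ^ 7b) ^ 79 = 54 ^ 79 = 2d
byte 3: (0e ^ c8) ^ 3d = c6 ^ 3d = fb
byte 4: (58 ^ d7) ^ 30 = 8f ^ 30 = bf
byte 5: (52 ^ 7e) ^ 78 = 2c ^ 78 = 54
byte 6: (b5 ^ 3e) ^ 20 = 8b ^ 20 = ab
byte 7: (91 ^ 6e) ^ 61 = ff ^ 61 = 9e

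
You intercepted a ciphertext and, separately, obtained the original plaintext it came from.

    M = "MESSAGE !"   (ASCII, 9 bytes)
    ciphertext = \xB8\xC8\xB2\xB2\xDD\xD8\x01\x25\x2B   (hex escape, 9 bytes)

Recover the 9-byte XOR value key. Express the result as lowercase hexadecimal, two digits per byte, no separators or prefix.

Since ciphertext = M ⊕ key, XORing both sides with M gives key = M ⊕ ciphertext.
4d XOR b8 = f5
45 XOR c8 = 8d
53 XOR b2 = e1
53 XOR b2 = e1
41 XOR dd = 9c
47 XOR d8 = 9f
45 XOR 01 = 44
20 XOR 25 = 05
21 XOR 2b = 0a

f58de1e19c9f44050a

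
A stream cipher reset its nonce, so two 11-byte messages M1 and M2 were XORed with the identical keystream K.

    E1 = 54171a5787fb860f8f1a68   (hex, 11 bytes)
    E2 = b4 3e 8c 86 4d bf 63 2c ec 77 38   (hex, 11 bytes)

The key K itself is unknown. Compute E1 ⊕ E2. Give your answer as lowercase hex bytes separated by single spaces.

E1 ⊕ E2 = (M1 ⊕ K) ⊕ (M2 ⊕ K) = M1 ⊕ M2 — the shared key cancels under XOR.
byte 0: 01010100 xor 10110100 = 11100000
byte 1: 00010111 xor 00111110 = 00101001
byte 2: 00011010 xor 10001100 = 10010110
byte 3: 01010111 xor 10000110 = 11010001
byte 4: 10000111 xor 01001101 = 11001010
byte 5: 11111011 xor 10111111 = 01000100
byte 6: 10000110 xor 01100011 = 11100101
byte 7: 00001111 xor 00101100 = 00100011
byte 8: 10001111 xor 11101100 = 01100011
byte 9: 00011010 xor 01110111 = 01101101
byte 10: 01101000 xor 00111000 = 01010000

e0 29 96 d1 ca 44 e5 23 63 6d 50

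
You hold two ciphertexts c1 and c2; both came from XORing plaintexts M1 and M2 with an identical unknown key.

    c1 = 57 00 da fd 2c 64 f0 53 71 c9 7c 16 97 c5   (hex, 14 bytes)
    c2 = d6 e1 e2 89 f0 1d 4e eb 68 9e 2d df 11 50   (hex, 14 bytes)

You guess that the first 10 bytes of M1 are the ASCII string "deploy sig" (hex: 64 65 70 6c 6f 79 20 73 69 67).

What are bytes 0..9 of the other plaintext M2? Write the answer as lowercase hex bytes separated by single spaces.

e5 84 48 18 b3 00 9e cb 70 30

First, c1 ⊕ c2 = (M1 ⊕ K) ⊕ (M2 ⊕ K) = M1 ⊕ M2, so the key drops out. Then M2 = (M1 ⊕ M2) ⊕ M1 over the first 10 bytes.
byte 0: (57 ^ d6) ^ 64 = 81 ^ 64 = e5
byte 1: (00 ^ e1) ^ 65 = e1 ^ 65 = 84
byte 2: (da ^ e2) ^ 70 = 38 ^ 70 = 48
byte 3: (fd ^ 89) ^ 6c = 74 ^ 6c = 18
byte 4: (2c ^ f0) ^ 6f = dc ^ 6f = b3
byte 5: (64 ^ 1d) ^ 79 = 79 ^ 79 = 00
byte 6: (f0 ^ 4e) ^ 20 = be ^ 20 = 9e
byte 7: (53 ^ eb) ^ 73 = b8 ^ 73 = cb
byte 8: (71 ^ 68) ^ 69 = 19 ^ 69 = 70
byte 9: (c9 ^ 9e) ^ 67 = 57 ^ 67 = 30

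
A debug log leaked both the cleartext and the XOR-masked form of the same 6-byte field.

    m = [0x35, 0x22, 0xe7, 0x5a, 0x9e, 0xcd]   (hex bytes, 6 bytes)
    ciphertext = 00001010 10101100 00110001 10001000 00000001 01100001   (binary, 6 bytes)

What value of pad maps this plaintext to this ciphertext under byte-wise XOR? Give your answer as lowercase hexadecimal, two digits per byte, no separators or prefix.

3f8ed6d29fac

Since ciphertext = m ⊕ pad, XORing both sides with m gives pad = m ⊕ ciphertext.
35 ⊕ 0a = 3f
22 ⊕ ac = 8e
e7 ⊕ 31 = d6
5a ⊕ 88 = d2
9e ⊕ 01 = 9f
cd ⊕ 61 = ac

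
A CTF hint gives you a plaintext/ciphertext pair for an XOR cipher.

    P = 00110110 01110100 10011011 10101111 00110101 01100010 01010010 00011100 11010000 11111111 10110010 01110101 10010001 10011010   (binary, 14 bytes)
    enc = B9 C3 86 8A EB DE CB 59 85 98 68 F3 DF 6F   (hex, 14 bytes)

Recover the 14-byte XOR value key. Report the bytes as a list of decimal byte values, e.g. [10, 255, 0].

Since enc = P ⊕ key, XORing both sides with P gives key = P ⊕ enc.
00110110 XOR 10111001 = 10001111
01110100 XOR 11000011 = 10110111
10011011 XOR 10000110 = 00011101
10101111 XOR 10001010 = 00100101
00110101 XOR 11101011 = 11011110
01100010 XOR 11011110 = 10111100
01010010 XOR 11001011 = 10011001
00011100 XOR 01011001 = 01000101
11010000 XOR 10000101 = 01010101
11111111 XOR 10011000 = 01100111
10110010 XOR 01101000 = 11011010
01110101 XOR 11110011 = 10000110
10010001 XOR 11011111 = 01001110
10011010 XOR 01101111 = 11110101

[143, 183, 29, 37, 222, 188, 153, 69, 85, 103, 218, 134, 78, 245]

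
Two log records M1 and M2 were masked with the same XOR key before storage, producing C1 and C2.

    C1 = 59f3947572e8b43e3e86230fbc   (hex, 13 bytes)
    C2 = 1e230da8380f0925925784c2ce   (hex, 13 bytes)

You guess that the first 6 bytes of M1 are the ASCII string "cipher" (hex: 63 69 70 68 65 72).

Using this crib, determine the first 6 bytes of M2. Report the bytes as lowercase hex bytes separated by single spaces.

24 b9 e9 b5 2f 95

First, C1 ⊕ C2 = (M1 ⊕ K) ⊕ (M2 ⊕ K) = M1 ⊕ M2, so the key drops out. Then M2 = (M1 ⊕ M2) ⊕ M1 over the first 6 bytes.
byte 0: (59 xor 1e) xor 63 = 47 xor 63 = 24
byte 1: (f3 xor 23) xor 69 = d0 xor 69 = b9
byte 2: (94 xor 0d) xor 70 = 99 xor 70 = e9
byte 3: (75 xor a8) xor 68 = dd xor 68 = b5
byte 4: (72 xor 38) xor 65 = 4a xor 65 = 2f
byte 5: (e8 xor 0f) xor 72 = e7 xor 72 = 95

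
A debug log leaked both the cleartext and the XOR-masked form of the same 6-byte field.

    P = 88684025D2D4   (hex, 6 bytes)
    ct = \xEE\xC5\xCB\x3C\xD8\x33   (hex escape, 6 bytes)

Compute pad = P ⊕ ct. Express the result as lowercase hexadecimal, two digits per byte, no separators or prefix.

Since ct = P ⊕ pad, XORing both sides with P gives pad = P ⊕ ct.
88 xor ee = 66
68 xor c5 = ad
40 xor cb = 8b
25 xor 3c = 19
d2 xor d8 = 0a
d4 xor 33 = e7

66ad8b190ae7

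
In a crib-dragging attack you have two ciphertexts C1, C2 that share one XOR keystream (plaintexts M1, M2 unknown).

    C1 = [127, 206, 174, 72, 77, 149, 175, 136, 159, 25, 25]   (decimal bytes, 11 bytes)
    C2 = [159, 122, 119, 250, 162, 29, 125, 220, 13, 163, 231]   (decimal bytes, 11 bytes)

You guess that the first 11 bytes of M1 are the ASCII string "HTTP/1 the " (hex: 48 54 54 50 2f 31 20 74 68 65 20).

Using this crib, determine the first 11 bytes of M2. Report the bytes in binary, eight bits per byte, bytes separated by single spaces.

First, C1 ⊕ C2 = (M1 ⊕ K) ⊕ (M2 ⊕ K) = M1 ⊕ M2, so the key drops out. Then M2 = (M1 ⊕ M2) ⊕ M1 over the first 11 bytes.
byte 0: (7f xor 9f) xor 48 = e0 xor 48 = a8
byte 1: (ce xor 7a) xor 54 = b4 xor 54 = e0
byte 2: (ae xor 77) xor 54 = d9 xor 54 = 8d
byte 3: (48 xor fa) xor 50 = b2 xor 50 = e2
byte 4: (4d xor a2) xor 2f = ef xor 2f = c0
byte 5: (95 xor 1d) xor 31 = 88 xor 31 = b9
byte 6: (af xor 7d) xor 20 = d2 xor 20 = f2
byte 7: (88 xor dc) xor 74 = 54 xor 74 = 20
byte 8: (9f xor 0d) xor 68 = 92 xor 68 = fa
byte 9: (19 xor a3) xor 65 = ba xor 65 = df
byte 10: (19 xor e7) xor 20 = fe xor 20 = de

10101000 11100000 10001101 11100010 11000000 10111001 11110010 00100000 11111010 11011111 11011110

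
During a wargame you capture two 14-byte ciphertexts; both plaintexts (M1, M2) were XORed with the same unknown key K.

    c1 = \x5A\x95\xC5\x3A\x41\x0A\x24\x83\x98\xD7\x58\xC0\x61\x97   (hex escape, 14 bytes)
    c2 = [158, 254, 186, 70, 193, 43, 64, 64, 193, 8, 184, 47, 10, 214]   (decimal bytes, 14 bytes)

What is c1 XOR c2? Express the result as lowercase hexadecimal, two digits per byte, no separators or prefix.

c46b7f7c802164c359dfe0ef6b41

c1 ⊕ c2 = (M1 ⊕ K) ⊕ (M2 ⊕ K) = M1 ⊕ M2 — the shared key cancels under XOR.
5a ⊕ 9e = c4
95 ⊕ fe = 6b
c5 ⊕ ba = 7f
3a ⊕ 46 = 7c
41 ⊕ c1 = 80
0a ⊕ 2b = 21
24 ⊕ 40 = 64
83 ⊕ 40 = c3
98 ⊕ c1 = 59
d7 ⊕ 08 = df
58 ⊕ b8 = e0
c0 ⊕ 2f = ef
61 ⊕ 0a = 6b
97 ⊕ d6 = 41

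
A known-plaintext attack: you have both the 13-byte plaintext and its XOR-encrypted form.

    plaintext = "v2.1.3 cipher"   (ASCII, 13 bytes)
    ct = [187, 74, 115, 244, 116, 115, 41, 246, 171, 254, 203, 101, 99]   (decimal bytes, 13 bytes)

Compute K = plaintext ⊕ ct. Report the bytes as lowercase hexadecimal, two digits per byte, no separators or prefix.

Since ct = plaintext ⊕ K, XORing both sides with plaintext gives K = plaintext ⊕ ct.
byte 0: 76 ⊕ bb = cd
byte 1: 32 ⊕ 4a = 78
byte 2: 2e ⊕ 73 = 5d
byte 3: 31 ⊕ f4 = c5
byte 4: 2e ⊕ 74 = 5a
byte 5: 33 ⊕ 73 = 40
byte 6: 20 ⊕ 29 = 09
byte 7: 63 ⊕ f6 = 95
byte 8: 69 ⊕ ab = c2
byte 9: 70 ⊕ fe = 8e
byte 10: 68 ⊕ cb = a3
byte 11: 65 ⊕ 65 = 00
byte 12: 72 ⊕ 63 = 11

cd785dc55a400995c28ea30011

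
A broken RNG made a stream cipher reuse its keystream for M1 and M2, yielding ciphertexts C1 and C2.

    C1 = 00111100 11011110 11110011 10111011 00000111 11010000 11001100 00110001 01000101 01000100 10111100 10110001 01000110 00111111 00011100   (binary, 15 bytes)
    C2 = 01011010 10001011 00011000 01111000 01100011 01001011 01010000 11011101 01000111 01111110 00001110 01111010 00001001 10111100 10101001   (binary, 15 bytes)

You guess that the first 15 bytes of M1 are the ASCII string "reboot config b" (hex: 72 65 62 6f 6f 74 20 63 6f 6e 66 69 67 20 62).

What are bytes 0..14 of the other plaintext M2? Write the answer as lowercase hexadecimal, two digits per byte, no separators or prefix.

143089ac0befbc8f6d54d4a228a3d7

First, C1 ⊕ C2 = (M1 ⊕ K) ⊕ (M2 ⊕ K) = M1 ⊕ M2, so the key drops out. Then M2 = (M1 ⊕ M2) ⊕ M1 over the first 15 bytes.
byte 0: (3c ^ 5a) ^ 72 = 66 ^ 72 = 14
byte 1: (de ^ 8b) ^ 65 = 55 ^ 65 = 30
byte 2: (f3 ^ 18) ^ 62 = eb ^ 62 = 89
byte 3: (bb ^ 78) ^ 6f = c3 ^ 6f = ac
byte 4: (07 ^ 63) ^ 6f = 64 ^ 6f = 0b
byte 5: (d0 ^ 4b) ^ 74 = 9b ^ 74 = ef
byte 6: (cc ^ 50) ^ 20 = 9c ^ 20 = bc
byte 7: (31 ^ dd) ^ 63 = ec ^ 63 = 8f
byte 8: (45 ^ 47) ^ 6f = 02 ^ 6f = 6d
byte 9: (44 ^ 7e) ^ 6e = 3a ^ 6e = 54
byte 10: (bc ^ 0e) ^ 66 = b2 ^ 66 = d4
byte 11: (b1 ^ 7a) ^ 69 = cb ^ 69 = a2
byte 12: (46 ^ 09) ^ 67 = 4f ^ 67 = 28
byte 13: (3f ^ bc) ^ 20 = 83 ^ 20 = a3
byte 14: (1c ^ a9) ^ 62 = b5 ^ 62 = d7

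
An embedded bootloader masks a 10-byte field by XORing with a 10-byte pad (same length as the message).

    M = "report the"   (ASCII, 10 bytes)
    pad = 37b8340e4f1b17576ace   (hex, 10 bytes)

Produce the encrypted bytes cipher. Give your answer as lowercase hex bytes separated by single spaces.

45 dd 44 61 3d 6f 37 23 02 ab

XOR is its own inverse, so applying the key byte-wise gives the result directly.
72 ^ 37 = 45
65 ^ b8 = dd
70 ^ 34 = 44
6f ^ 0e = 61
72 ^ 4f = 3d
74 ^ 1b = 6f
20 ^ 17 = 37
74 ^ 57 = 23
68 ^ 6a = 02
65 ^ ce = ab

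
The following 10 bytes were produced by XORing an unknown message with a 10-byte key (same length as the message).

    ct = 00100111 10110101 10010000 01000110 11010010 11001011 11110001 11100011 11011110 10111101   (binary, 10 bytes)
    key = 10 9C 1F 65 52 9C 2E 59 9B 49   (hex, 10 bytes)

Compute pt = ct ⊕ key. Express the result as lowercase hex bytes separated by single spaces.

37 29 8f 23 80 57 df ba 45 f4

XOR is its own inverse, so applying the key byte-wise gives the result directly.
27 ^ 10 = 37
b5 ^ 9c = 29
90 ^ 1f = 8f
46 ^ 65 = 23
d2 ^ 52 = 80
cb ^ 9c = 57
f1 ^ 2e = df
e3 ^ 59 = ba
de ^ 9b = 45
bd ^ 49 = f4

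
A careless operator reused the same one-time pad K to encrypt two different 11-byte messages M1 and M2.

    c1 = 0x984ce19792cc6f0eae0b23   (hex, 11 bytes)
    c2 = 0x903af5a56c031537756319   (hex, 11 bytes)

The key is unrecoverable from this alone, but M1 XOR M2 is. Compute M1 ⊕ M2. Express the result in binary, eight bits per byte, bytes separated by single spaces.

c1 ⊕ c2 = (M1 ⊕ K) ⊕ (M2 ⊕ K) = M1 ⊕ M2 — the shared key cancels under XOR.
10011000 ^ 10010000 = 00001000
01001100 ^ 00111010 = 01110110
11100001 ^ 11110101 = 00010100
10010111 ^ 10100101 = 00110010
10010010 ^ 01101100 = 11111110
11001100 ^ 00000011 = 11001111
01101111 ^ 00010101 = 01111010
00001110 ^ 00110111 = 00111001
10101110 ^ 01110101 = 11011011
00001011 ^ 01100011 = 01101000
00100011 ^ 00011001 = 00111010

00001000 01110110 00010100 00110010 11111110 11001111 01111010 00111001 11011011 01101000 00111010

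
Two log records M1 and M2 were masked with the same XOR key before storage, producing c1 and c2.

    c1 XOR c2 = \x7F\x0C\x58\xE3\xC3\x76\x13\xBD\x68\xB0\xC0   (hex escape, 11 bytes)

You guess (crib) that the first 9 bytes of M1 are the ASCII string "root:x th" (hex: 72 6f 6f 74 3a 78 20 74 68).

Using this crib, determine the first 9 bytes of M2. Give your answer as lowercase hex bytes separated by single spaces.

0d 63 37 97 f9 0e 33 c9 00

Since c1 ⊕ c2 = M1 ⊕ M2, XORing with the guessed M1 bytes yields the corresponding M2 bytes: M2 = (c1 ⊕ c2) ⊕ M1.
7f ⊕ 72 = 0d
0c ⊕ 6f = 63
58 ⊕ 6f = 37
e3 ⊕ 74 = 97
c3 ⊕ 3a = f9
76 ⊕ 78 = 0e
13 ⊕ 20 = 33
bd ⊕ 74 = c9
68 ⊕ 68 = 00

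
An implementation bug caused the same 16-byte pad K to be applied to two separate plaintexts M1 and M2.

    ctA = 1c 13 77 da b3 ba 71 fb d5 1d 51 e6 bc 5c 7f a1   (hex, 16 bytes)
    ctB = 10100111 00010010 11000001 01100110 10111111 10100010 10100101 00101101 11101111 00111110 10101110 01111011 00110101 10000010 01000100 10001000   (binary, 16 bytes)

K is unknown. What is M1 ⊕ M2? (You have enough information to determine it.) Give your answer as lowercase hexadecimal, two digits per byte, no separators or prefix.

ctA ⊕ ctB = (M1 ⊕ K) ⊕ (M2 ⊕ K) = M1 ⊕ M2 — the shared key cancels under XOR.
byte 0: 1c ^ a7 = bb
byte 1: 13 ^ 12 = 01
byte 2: 77 ^ c1 = b6
byte 3: da ^ 66 = bc
byte 4: b3 ^ bf = 0c
byte 5: ba ^ a2 = 18
byte 6: 71 ^ a5 = d4
byte 7: fb ^ 2d = d6
byte 8: d5 ^ ef = 3a
byte 9: 1d ^ 3e = 23
byte 10: 51 ^ ae = ff
byte 11: e6 ^ 7b = 9d
byte 12: bc ^ 35 = 89
byte 13: 5c ^ 82 = de
byte 14: 7f ^ 44 = 3b
byte 15: a1 ^ 88 = 29

bb01b6bc0c18d4d63a23ff9d89de3b29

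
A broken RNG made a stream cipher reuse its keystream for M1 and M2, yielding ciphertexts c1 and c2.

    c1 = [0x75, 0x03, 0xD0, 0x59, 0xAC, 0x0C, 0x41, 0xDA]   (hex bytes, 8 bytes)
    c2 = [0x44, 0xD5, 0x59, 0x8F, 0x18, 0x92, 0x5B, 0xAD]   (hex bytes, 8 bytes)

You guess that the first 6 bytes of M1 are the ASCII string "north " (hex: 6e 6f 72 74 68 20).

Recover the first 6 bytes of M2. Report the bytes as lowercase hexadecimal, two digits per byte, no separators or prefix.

First, c1 ⊕ c2 = (M1 ⊕ K) ⊕ (M2 ⊕ K) = M1 ⊕ M2, so the key drops out. Then M2 = (M1 ⊕ M2) ⊕ M1 over the first 6 bytes.
byte 0: (75 XOR 44) XOR 6e = 31 XOR 6e = 5f
byte 1: (03 XOR d5) XOR 6f = d6 XOR 6f = b9
byte 2: (d0 XOR 59) XOR 72 = 89 XOR 72 = fb
byte 3: (59 XOR 8f) XOR 74 = d6 XOR 74 = a2
byte 4: (ac XOR 18) XOR 68 = b4 XOR 68 = dc
byte 5: (0c XOR 92) XOR 20 = 9e XOR 20 = be

5fb9fba2dcbe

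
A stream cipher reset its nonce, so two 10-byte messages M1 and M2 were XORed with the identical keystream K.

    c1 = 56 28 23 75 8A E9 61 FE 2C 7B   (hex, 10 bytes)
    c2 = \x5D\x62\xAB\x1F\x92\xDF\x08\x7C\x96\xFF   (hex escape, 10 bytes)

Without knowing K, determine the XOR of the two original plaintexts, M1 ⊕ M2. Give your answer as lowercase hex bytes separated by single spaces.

0b 4a 88 6a 18 36 69 82 ba 84

c1 ⊕ c2 = (M1 ⊕ K) ⊕ (M2 ⊕ K) = M1 ⊕ M2 — the shared key cancels under XOR.
01010110 xor 01011101 = 00001011
00101000 xor 01100010 = 01001010
00100011 xor 10101011 = 10001000
01110101 xor 00011111 = 01101010
10001010 xor 10010010 = 00011000
11101001 xor 11011111 = 00110110
01100001 xor 00001000 = 01101001
11111110 xor 01111100 = 10000010
00101100 xor 10010110 = 10111010
01111011 xor 11111111 = 10000100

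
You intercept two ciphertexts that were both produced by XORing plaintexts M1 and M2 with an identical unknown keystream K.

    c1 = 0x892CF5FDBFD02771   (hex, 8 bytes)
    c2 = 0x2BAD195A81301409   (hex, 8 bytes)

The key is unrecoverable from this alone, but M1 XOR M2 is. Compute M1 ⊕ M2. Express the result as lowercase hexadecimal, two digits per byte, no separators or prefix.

c1 ⊕ c2 = (M1 ⊕ K) ⊕ (M2 ⊕ K) = M1 ⊕ M2 — the shared key cancels under XOR.
89 ⊕ 2b = a2
2c ⊕ ad = 81
f5 ⊕ 19 = ec
fd ⊕ 5a = a7
bf ⊕ 81 = 3e
d0 ⊕ 30 = e0
27 ⊕ 14 = 33
71 ⊕ 09 = 78

a281eca73ee03378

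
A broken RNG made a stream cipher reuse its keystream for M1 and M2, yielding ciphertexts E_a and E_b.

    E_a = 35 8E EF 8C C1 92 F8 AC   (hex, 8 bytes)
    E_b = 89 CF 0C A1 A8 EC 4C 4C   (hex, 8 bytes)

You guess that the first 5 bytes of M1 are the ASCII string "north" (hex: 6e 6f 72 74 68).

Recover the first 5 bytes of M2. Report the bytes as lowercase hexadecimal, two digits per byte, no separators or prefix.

d22e915901

First, E_a ⊕ E_b = (M1 ⊕ K) ⊕ (M2 ⊕ K) = M1 ⊕ M2, so the key drops out. Then M2 = (M1 ⊕ M2) ⊕ M1 over the first 5 bytes.
byte 0: (35 XOR 89) XOR 6e = bc XOR 6e = d2
byte 1: (8e XOR cf) XOR 6f = 41 XOR 6f = 2e
byte 2: (ef XOR 0c) XOR 72 = e3 XOR 72 = 91
byte 3: (8c XOR a1) XOR 74 = 2d XOR 74 = 59
byte 4: (c1 XOR a8) XOR 68 = 69 XOR 68 = 01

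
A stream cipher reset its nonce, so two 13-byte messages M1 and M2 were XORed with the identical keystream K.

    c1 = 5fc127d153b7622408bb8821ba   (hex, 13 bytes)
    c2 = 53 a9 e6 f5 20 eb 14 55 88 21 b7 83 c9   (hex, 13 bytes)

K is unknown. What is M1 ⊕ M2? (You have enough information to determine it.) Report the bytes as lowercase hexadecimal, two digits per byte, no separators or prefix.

0c68c124735c7671809a3fa273

c1 ⊕ c2 = (M1 ⊕ K) ⊕ (M2 ⊕ K) = M1 ⊕ M2 — the shared key cancels under XOR.
5f ^ 53 = 0c
c1 ^ a9 = 68
27 ^ e6 = c1
d1 ^ f5 = 24
53 ^ 20 = 73
b7 ^ eb = 5c
62 ^ 14 = 76
24 ^ 55 = 71
08 ^ 88 = 80
bb ^ 21 = 9a
88 ^ b7 = 3f
21 ^ 83 = a2
ba ^ c9 = 73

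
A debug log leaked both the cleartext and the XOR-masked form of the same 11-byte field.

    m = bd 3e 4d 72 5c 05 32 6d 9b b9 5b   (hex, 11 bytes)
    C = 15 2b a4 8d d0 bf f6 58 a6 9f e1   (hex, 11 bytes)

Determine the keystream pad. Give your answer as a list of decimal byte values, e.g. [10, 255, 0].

Since C = m ⊕ pad, XORing both sides with m gives pad = m ⊕ C.
bd ^ 15 = a8
3e ^ 2b = 15
4d ^ a4 = e9
72 ^ 8d = ff
5c ^ d0 = 8c
05 ^ bf = ba
32 ^ f6 = c4
6d ^ 58 = 35
9b ^ a6 = 3d
b9 ^ 9f = 26
5b ^ e1 = ba

[168, 21, 233, 255, 140, 186, 196, 53, 61, 38, 186]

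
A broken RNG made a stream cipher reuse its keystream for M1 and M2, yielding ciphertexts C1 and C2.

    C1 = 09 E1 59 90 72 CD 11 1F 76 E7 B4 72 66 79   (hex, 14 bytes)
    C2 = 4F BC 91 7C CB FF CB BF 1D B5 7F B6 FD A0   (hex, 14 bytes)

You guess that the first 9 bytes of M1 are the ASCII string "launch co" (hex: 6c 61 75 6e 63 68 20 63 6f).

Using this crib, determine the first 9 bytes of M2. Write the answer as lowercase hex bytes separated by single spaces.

2a 3c bd 82 da 5a fa c3 04

First, C1 ⊕ C2 = (M1 ⊕ K) ⊕ (M2 ⊕ K) = M1 ⊕ M2, so the key drops out. Then M2 = (M1 ⊕ M2) ⊕ M1 over the first 9 bytes.
byte 0: (09 ^ 4f) ^ 6c = 46 ^ 6c = 2a
byte 1: (e1 ^ bc) ^ 61 = 5d ^ 61 = 3c
byte 2: (59 ^ 91) ^ 75 = c8 ^ 75 = bd
byte 3: (90 ^ 7c) ^ 6e = ec ^ 6e = 82
byte 4: (72 ^ cb) ^ 63 = b9 ^ 63 = da
byte 5: (cd ^ ff) ^ 68 = 32 ^ 68 = 5a
byte 6: (11 ^ cb) ^ 20 = da ^ 20 = fa
byte 7: (1f ^ bf) ^ 63 = a0 ^ 63 = c3
byte 8: (76 ^ 1d) ^ 6f = 6b ^ 6f = 04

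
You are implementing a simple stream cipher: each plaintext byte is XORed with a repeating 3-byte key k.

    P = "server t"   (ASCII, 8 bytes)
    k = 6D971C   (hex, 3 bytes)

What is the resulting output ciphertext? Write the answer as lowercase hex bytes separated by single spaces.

The 3-byte key repeats, so the effective keystream is 6d 97 1c 6d 97 1c 6d 97.
byte 0: 115 ^ 109 =  30
byte 1: 101 ^ 151 = 242
byte 2: 114 ^  28 = 110
byte 3: 118 ^ 109 =  27
byte 4: 101 ^ 151 = 242
byte 5: 114 ^  28 = 110
byte 6:  32 ^ 109 =  77
byte 7: 116 ^ 151 = 227

1e f2 6e 1b f2 6e 4d e3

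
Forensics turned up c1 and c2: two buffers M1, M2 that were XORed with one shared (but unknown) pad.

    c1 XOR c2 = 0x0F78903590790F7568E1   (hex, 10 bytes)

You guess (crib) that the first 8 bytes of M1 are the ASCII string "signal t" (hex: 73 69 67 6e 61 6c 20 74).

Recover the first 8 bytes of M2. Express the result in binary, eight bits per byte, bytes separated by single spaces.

01111100 00010001 11110111 01011011 11110001 00010101 00101111 00000001

Since c1 ⊕ c2 = M1 ⊕ M2, XORing with the guessed M1 bytes yields the corresponding M2 bytes: M2 = (c1 ⊕ c2) ⊕ M1.
0f xor 73 = 7c
78 xor 69 = 11
90 xor 67 = f7
35 xor 6e = 5b
90 xor 61 = f1
79 xor 6c = 15
0f xor 20 = 2f
75 xor 74 = 01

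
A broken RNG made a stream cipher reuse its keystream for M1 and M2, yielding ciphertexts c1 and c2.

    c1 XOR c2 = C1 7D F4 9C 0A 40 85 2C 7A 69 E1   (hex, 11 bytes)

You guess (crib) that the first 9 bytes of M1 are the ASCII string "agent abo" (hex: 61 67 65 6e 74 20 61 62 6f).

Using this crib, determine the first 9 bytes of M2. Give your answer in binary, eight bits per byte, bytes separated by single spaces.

Since c1 ⊕ c2 = M1 ⊕ M2, XORing with the guessed M1 bytes yields the corresponding M2 bytes: M2 = (c1 ⊕ c2) ⊕ M1.
11000001 XOR 01100001 = 10100000
01111101 XOR 01100111 = 00011010
11110100 XOR 01100101 = 10010001
10011100 XOR 01101110 = 11110010
00001010 XOR 01110100 = 01111110
01000000 XOR 00100000 = 01100000
10000101 XOR 01100001 = 11100100
00101100 XOR 01100010 = 01001110
01111010 XOR 01101111 = 00010101

10100000 00011010 10010001 11110010 01111110 01100000 11100100 01001110 00010101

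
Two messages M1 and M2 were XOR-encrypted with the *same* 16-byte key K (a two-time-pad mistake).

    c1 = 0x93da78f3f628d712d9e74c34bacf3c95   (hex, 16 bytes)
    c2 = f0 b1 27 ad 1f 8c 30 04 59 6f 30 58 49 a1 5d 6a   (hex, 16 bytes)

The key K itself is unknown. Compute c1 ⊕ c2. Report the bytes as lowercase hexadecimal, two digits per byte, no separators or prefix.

636b5f5ee9a4e71680887c6cf36e61ff

c1 ⊕ c2 = (M1 ⊕ K) ⊕ (M2 ⊕ K) = M1 ⊕ M2 — the shared key cancels under XOR.
byte 0: 147 ^ 240 =  99
byte 1: 218 ^ 177 = 107
byte 2: 120 ^  39 =  95
byte 3: 243 ^ 173 =  94
byte 4: 246 ^  31 = 233
byte 5:  40 ^ 140 = 164
byte 6: 215 ^  48 = 231
byte 7:  18 ^   4 =  22
byte 8: 217 ^  89 = 128
byte 9: 231 ^ 111 = 136
byte 10:  76 ^  48 = 124
byte 11:  52 ^  88 = 108
byte 12: 186 ^  73 = 243
byte 13: 207 ^ 161 = 110
byte 14:  60 ^  93 =  97
byte 15: 149 ^ 106 = 255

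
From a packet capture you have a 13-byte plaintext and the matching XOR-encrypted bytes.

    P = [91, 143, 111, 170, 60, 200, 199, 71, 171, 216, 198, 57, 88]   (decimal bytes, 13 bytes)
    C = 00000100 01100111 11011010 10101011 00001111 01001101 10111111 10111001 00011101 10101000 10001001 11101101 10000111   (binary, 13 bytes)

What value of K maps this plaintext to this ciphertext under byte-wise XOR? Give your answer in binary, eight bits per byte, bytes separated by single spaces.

01011111 11101000 10110101 00000001 00110011 10000101 01111000 11111110 10110110 01110000 01001111 11010100 11011111

Since C = P ⊕ K, XORing both sides with P gives K = P ⊕ C.
5b xor 04 = 5f
8f xor 67 = e8
6f xor da = b5
aa xor ab = 01
3c xor 0f = 33
c8 xor 4d = 85
c7 xor bf = 78
47 xor b9 = fe
ab xor 1d = b6
d8 xor a8 = 70
c6 xor 89 = 4f
39 xor ed = d4
58 xor 87 = df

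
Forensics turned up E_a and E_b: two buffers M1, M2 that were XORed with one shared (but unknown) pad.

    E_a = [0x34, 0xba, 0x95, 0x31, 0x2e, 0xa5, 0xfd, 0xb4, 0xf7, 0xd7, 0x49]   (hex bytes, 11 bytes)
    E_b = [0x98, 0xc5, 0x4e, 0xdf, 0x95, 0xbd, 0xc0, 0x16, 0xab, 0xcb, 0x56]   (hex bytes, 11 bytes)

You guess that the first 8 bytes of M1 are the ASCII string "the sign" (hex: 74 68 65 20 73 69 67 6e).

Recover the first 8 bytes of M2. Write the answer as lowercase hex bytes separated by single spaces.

First, E_a ⊕ E_b = (M1 ⊕ K) ⊕ (M2 ⊕ K) = M1 ⊕ M2, so the key drops out. Then M2 = (M1 ⊕ M2) ⊕ M1 over the first 8 bytes.
byte 0: (34 ^ 98) ^ 74 = ac ^ 74 = d8
byte 1: (ba ^ c5) ^ 68 = 7f ^ 68 = 17
byte 2: (95 ^ 4e) ^ 65 = db ^ 65 = be
byte 3: (31 ^ df) ^ 20 = ee ^ 20 = ce
byte 4: (2e ^ 95) ^ 73 = bb ^ 73 = c8
byte 5: (a5 ^ bd) ^ 69 = 18 ^ 69 = 71
byte 6: (fd ^ c0) ^ 67 = 3d ^ 67 = 5a
byte 7: (b4 ^ 16) ^ 6e = a2 ^ 6e = cc

d8 17 be ce c8 71 5a cc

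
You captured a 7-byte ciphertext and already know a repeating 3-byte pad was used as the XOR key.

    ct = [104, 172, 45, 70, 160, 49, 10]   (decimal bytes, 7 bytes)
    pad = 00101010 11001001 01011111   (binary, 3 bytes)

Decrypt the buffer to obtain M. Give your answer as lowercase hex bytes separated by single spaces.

The 3-byte key repeats, so the effective keystream is 2a c9 5f 2a c9 5f 2a.
byte 0: 68 ^ 2a = 42
byte 1: ac ^ c9 = 65
byte 2: 2d ^ 5f = 72
byte 3: 46 ^ 2a = 6c
byte 4: a0 ^ c9 = 69
byte 5: 31 ^ 5f = 6e
byte 6: 0a ^ 2a = 20

42 65 72 6c 69 6e 20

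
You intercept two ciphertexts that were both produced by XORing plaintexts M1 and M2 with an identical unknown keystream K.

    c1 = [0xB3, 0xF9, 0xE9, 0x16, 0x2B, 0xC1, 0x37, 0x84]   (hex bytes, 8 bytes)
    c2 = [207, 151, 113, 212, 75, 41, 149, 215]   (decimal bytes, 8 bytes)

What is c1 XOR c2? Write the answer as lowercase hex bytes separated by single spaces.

c1 ⊕ c2 = (M1 ⊕ K) ⊕ (M2 ⊕ K) = M1 ⊕ M2 — the shared key cancels under XOR.
byte 0: 10110011 XOR 11001111 = 01111100
byte 1: 11111001 XOR 10010111 = 01101110
byte 2: 11101001 XOR 01110001 = 10011000
byte 3: 00010110 XOR 11010100 = 11000010
byte 4: 00101011 XOR 01001011 = 01100000
byte 5: 11000001 XOR 00101001 = 11101000
byte 6: 00110111 XOR 10010101 = 10100010
byte 7: 10000100 XOR 11010111 = 01010011

7c 6e 98 c2 60 e8 a2 53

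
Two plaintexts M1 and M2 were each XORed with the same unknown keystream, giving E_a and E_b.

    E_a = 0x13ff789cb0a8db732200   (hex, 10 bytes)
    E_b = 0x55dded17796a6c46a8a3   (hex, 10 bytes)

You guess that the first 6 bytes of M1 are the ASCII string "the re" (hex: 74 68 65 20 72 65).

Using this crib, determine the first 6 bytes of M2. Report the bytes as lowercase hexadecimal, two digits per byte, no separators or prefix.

324af0abbba7

First, E_a ⊕ E_b = (M1 ⊕ K) ⊕ (M2 ⊕ K) = M1 ⊕ M2, so the key drops out. Then M2 = (M1 ⊕ M2) ⊕ M1 over the first 6 bytes.
byte 0: (13 XOR 55) XOR 74 = 46 XOR 74 = 32
byte 1: (ff XOR dd) XOR 68 = 22 XOR 68 = 4a
byte 2: (78 XOR ed) XOR 65 = 95 XOR 65 = f0
byte 3: (9c XOR 17) XOR 20 = 8b XOR 20 = ab
byte 4: (b0 XOR 79) XOR 72 = c9 XOR 72 = bb
byte 5: (a8 XOR 6a) XOR 65 = c2 XOR 65 = a7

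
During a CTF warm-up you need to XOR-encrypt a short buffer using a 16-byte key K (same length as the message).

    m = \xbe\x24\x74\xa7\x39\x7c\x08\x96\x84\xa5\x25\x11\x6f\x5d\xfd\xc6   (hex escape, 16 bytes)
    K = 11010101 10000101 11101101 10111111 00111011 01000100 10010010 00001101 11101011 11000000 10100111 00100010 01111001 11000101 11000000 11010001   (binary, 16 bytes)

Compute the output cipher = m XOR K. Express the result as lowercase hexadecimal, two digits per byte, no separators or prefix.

6ba1991802389a9b6f65823316983d17

XOR is its own inverse, so applying the key byte-wise gives the result directly.
byte 0: be ^ d5 = 6b
byte 1: 24 ^ 85 = a1
byte 2: 74 ^ ed = 99
byte 3: a7 ^ bf = 18
byte 4: 39 ^ 3b = 02
byte 5: 7c ^ 44 = 38
byte 6: 08 ^ 92 = 9a
byte 7: 96 ^ 0d = 9b
byte 8: 84 ^ eb = 6f
byte 9: a5 ^ c0 = 65
byte 10: 25 ^ a7 = 82
byte 11: 11 ^ 22 = 33
byte 12: 6f ^ 79 = 16
byte 13: 5d ^ c5 = 98
byte 14: fd ^ c0 = 3d
byte 15: c6 ^ d1 = 17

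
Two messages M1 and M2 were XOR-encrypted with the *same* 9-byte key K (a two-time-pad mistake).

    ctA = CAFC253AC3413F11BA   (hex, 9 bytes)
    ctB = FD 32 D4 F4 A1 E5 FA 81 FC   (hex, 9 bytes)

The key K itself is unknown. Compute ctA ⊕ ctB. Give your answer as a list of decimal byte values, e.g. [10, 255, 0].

ctA ⊕ ctB = (M1 ⊕ K) ⊕ (M2 ⊕ K) = M1 ⊕ M2 — the shared key cancels under XOR.
ca XOR fd = 37
fc XOR 32 = ce
25 XOR d4 = f1
3a XOR f4 = ce
c3 XOR a1 = 62
41 XOR e5 = a4
3f XOR fa = c5
11 XOR 81 = 90
ba XOR fc = 46

[55, 206, 241, 206, 98, 164, 197, 144, 70]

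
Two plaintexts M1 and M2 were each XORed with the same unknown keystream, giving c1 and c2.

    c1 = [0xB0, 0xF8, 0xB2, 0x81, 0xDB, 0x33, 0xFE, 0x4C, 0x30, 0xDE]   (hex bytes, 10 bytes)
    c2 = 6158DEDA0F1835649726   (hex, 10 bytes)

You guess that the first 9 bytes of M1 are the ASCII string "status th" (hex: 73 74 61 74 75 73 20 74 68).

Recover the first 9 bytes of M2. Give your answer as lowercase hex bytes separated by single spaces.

a2 d4 0d 2f a1 58 eb 5c cf

First, c1 ⊕ c2 = (M1 ⊕ K) ⊕ (M2 ⊕ K) = M1 ⊕ M2, so the key drops out. Then M2 = (M1 ⊕ M2) ⊕ M1 over the first 9 bytes.
byte 0: (b0 xor 61) xor 73 = d1 xor 73 = a2
byte 1: (f8 xor 58) xor 74 = a0 xor 74 = d4
byte 2: (b2 xor de) xor 61 = 6c xor 61 = 0d
byte 3: (81 xor da) xor 74 = 5b xor 74 = 2f
byte 4: (db xor 0f) xor 75 = d4 xor 75 = a1
byte 5: (33 xor 18) xor 73 = 2b xor 73 = 58
byte 6: (fe xor 35) xor 20 = cb xor 20 = eb
byte 7: (4c xor 64) xor 74 = 28 xor 74 = 5c
byte 8: (30 xor 97) xor 68 = a7 xor 68 = cf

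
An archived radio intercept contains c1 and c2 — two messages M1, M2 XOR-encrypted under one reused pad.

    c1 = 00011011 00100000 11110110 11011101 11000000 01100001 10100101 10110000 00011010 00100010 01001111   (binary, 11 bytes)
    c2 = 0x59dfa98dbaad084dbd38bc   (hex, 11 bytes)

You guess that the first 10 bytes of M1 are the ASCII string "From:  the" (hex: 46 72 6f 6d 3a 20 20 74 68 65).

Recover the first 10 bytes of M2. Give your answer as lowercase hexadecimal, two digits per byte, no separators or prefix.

First, c1 ⊕ c2 = (M1 ⊕ K) ⊕ (M2 ⊕ K) = M1 ⊕ M2, so the key drops out. Then M2 = (M1 ⊕ M2) ⊕ M1 over the first 10 bytes.
byte 0: (1b ⊕ 59) ⊕ 46 = 42 ⊕ 46 = 04
byte 1: (20 ⊕ df) ⊕ 72 = ff ⊕ 72 = 8d
byte 2: (f6 ⊕ a9) ⊕ 6f = 5f ⊕ 6f = 30
byte 3: (dd ⊕ 8d) ⊕ 6d = 50 ⊕ 6d = 3d
byte 4: (c0 ⊕ ba) ⊕ 3a = 7a ⊕ 3a = 40
byte 5: (61 ⊕ ad) ⊕ 20 = cc ⊕ 20 = ec
byte 6: (a5 ⊕ 08) ⊕ 20 = ad ⊕ 20 = 8d
byte 7: (b0 ⊕ 4d) ⊕ 74 = fd ⊕ 74 = 89
byte 8: (1a ⊕ bd) ⊕ 68 = a7 ⊕ 68 = cf
byte 9: (22 ⊕ 38) ⊕ 65 = 1a ⊕ 65 = 7f

048d303d40ec8d89cf7f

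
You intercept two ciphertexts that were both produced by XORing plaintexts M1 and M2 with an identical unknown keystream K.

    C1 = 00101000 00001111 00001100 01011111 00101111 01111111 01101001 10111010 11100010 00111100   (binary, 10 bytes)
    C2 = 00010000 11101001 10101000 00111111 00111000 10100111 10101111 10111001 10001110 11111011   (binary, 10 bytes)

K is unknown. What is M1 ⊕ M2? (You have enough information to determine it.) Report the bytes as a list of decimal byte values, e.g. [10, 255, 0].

C1 ⊕ C2 = (M1 ⊕ K) ⊕ (M2 ⊕ K) = M1 ⊕ M2 — the shared key cancels under XOR.
28 XOR 10 = 38
0f XOR e9 = e6
0c XOR a8 = a4
5f XOR 3f = 60
2f XOR 38 = 17
7f XOR a7 = d8
69 XOR af = c6
ba XOR b9 = 03
e2 XOR 8e = 6c
3c XOR fb = c7

[56, 230, 164, 96, 23, 216, 198, 3, 108, 199]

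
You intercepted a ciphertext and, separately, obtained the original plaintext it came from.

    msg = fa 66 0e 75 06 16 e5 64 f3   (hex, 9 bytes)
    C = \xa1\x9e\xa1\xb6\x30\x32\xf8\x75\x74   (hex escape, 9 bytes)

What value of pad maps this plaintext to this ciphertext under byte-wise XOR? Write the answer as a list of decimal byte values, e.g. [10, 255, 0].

Since C = msg ⊕ pad, XORing both sides with msg gives pad = msg ⊕ C.
fa XOR a1 = 5b
66 XOR 9e = f8
0e XOR a1 = af
75 XOR b6 = c3
06 XOR 30 = 36
16 XOR 32 = 24
e5 XOR f8 = 1d
64 XOR 75 = 11
f3 XOR 74 = 87

[91, 248, 175, 195, 54, 36, 29, 17, 135]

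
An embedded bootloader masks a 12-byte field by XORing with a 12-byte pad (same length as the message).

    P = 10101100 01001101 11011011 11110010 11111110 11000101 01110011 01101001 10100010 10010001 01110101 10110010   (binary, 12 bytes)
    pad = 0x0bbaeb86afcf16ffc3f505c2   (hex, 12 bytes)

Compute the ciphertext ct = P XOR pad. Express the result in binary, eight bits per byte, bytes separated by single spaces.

ac ^ 0b = a7
4d ^ ba = f7
db ^ eb = 30
f2 ^ 86 = 74
fe ^ af = 51
c5 ^ cf = 0a
73 ^ 16 = 65
69 ^ ff = 96
a2 ^ c3 = 61
91 ^ f5 = 64
75 ^ 05 = 70
b2 ^ c2 = 70

10100111 11110111 00110000 01110100 01010001 00001010 01100101 10010110 01100001 01100100 01110000 01110000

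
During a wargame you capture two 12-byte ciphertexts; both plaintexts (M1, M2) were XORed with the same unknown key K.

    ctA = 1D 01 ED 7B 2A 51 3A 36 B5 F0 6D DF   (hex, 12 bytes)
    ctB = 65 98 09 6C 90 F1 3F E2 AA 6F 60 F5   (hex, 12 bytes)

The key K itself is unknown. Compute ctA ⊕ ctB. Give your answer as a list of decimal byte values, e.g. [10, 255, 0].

ctA ⊕ ctB = (M1 ⊕ K) ⊕ (M2 ⊕ K) = M1 ⊕ M2 — the shared key cancels under XOR.
1d ^ 65 = 78
01 ^ 98 = 99
ed ^ 09 = e4
7b ^ 6c = 17
2a ^ 90 = ba
51 ^ f1 = a0
3a ^ 3f = 05
36 ^ e2 = d4
b5 ^ aa = 1f
f0 ^ 6f = 9f
6d ^ 60 = 0d
df ^ f5 = 2a

[120, 153, 228, 23, 186, 160, 5, 212, 31, 159, 13, 42]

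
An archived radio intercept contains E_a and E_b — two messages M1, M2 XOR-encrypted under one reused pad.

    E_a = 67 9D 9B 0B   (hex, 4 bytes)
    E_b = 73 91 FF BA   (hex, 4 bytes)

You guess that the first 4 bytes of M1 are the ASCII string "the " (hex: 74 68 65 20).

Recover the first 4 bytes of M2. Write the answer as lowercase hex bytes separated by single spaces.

60 64 01 91

First, E_a ⊕ E_b = (M1 ⊕ K) ⊕ (M2 ⊕ K) = M1 ⊕ M2, so the key drops out. Then M2 = (M1 ⊕ M2) ⊕ M1 over the first 4 bytes.
byte 0: (67 ^ 73) ^ 74 = 14 ^ 74 = 60
byte 1: (9d ^ 91) ^ 68 = 0c ^ 68 = 64
byte 2: (9b ^ ff) ^ 65 = 64 ^ 65 = 01
byte 3: (0b ^ ba) ^ 20 = b1 ^ 20 = 91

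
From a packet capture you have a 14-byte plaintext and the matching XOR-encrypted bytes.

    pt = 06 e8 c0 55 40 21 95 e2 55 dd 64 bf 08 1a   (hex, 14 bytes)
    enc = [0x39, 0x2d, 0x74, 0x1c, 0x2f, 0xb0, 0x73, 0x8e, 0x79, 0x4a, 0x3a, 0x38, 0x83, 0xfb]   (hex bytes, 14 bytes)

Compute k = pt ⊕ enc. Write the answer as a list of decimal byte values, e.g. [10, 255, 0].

[63, 197, 180, 73, 111, 145, 230, 108, 44, 151, 94, 135, 139, 225]

Since enc = pt ⊕ k, XORing both sides with pt gives k = pt ⊕ enc.
byte 0: 06 ^ 39 = 3f
byte 1: e8 ^ 2d = c5
byte 2: c0 ^ 74 = b4
byte 3: 55 ^ 1c = 49
byte 4: 40 ^ 2f = 6f
byte 5: 21 ^ b0 = 91
byte 6: 95 ^ 73 = e6
byte 7: e2 ^ 8e = 6c
byte 8: 55 ^ 79 = 2c
byte 9: dd ^ 4a = 97
byte 10: 64 ^ 3a = 5e
byte 11: bf ^ 38 = 87
byte 12: 08 ^ 83 = 8b
byte 13: 1a ^ fb = e1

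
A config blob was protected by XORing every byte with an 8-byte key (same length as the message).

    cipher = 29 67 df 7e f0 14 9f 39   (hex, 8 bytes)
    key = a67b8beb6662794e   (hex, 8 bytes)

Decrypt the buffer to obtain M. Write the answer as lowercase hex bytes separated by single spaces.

00101001 ^ 10100110 = 10001111
01100111 ^ 01111011 = 00011100
11011111 ^ 10001011 = 01010100
01111110 ^ 11101011 = 10010101
11110000 ^ 01100110 = 10010110
00010100 ^ 01100010 = 01110110
10011111 ^ 01111001 = 11100110
00111001 ^ 01001110 = 01110111

8f 1c 54 95 96 76 e6 77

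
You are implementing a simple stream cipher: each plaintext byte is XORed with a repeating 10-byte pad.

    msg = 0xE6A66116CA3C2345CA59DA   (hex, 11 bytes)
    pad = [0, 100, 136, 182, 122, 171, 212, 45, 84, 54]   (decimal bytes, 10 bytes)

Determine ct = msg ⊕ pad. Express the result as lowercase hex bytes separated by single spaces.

The 10-byte key repeats, so the effective keystream is 00 64 88 b6 7a ab d4 2d 54 36 00.
byte 0: e6 ^ 00 = e6
byte 1: a6 ^ 64 = c2
byte 2: 61 ^ 88 = e9
byte 3: 16 ^ b6 = a0
byte 4: ca ^ 7a = b0
byte 5: 3c ^ ab = 97
byte 6: 23 ^ d4 = f7
byte 7: 45 ^ 2d = 68
byte 8: ca ^ 54 = 9e
byte 9: 59 ^ 36 = 6f
byte 10: da ^ 00 = da

e6 c2 e9 a0 b0 97 f7 68 9e 6f da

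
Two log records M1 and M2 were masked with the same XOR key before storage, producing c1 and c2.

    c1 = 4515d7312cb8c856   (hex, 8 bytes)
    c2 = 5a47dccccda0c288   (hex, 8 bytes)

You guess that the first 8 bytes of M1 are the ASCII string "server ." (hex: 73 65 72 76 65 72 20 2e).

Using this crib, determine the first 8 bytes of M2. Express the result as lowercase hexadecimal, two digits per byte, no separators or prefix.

6c37798b846a2af0

First, c1 ⊕ c2 = (M1 ⊕ K) ⊕ (M2 ⊕ K) = M1 ⊕ M2, so the key drops out. Then M2 = (M1 ⊕ M2) ⊕ M1 over the first 8 bytes.
byte 0: (45 ^ 5a) ^ 73 = 1f ^ 73 = 6c
byte 1: (15 ^ 47) ^ 65 = 52 ^ 65 = 37
byte 2: (d7 ^ dc) ^ 72 = 0b ^ 72 = 79
byte 3: (31 ^ cc) ^ 76 = fd ^ 76 = 8b
byte 4: (2c ^ cd) ^ 65 = e1 ^ 65 = 84
byte 5: (b8 ^ a0) ^ 72 = 18 ^ 72 = 6a
byte 6: (c8 ^ c2) ^ 20 = 0a ^ 20 = 2a
byte 7: (56 ^ 88) ^ 2e = de ^ 2e = f0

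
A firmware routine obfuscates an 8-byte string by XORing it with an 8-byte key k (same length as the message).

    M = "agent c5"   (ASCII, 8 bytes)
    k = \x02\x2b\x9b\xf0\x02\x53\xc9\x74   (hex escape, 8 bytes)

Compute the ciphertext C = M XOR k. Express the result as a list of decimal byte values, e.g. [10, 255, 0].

XOR is its own inverse, so applying the key byte-wise gives the result directly.
byte 0: 61 ^ 02 = 63
byte 1: 67 ^ 2b = 4c
byte 2: 65 ^ 9b = fe
byte 3: 6e ^ f0 = 9e
byte 4: 74 ^ 02 = 76
byte 5: 20 ^ 53 = 73
byte 6: 63 ^ c9 = aa
byte 7: 35 ^ 74 = 41

[99, 76, 254, 158, 118, 115, 170, 65]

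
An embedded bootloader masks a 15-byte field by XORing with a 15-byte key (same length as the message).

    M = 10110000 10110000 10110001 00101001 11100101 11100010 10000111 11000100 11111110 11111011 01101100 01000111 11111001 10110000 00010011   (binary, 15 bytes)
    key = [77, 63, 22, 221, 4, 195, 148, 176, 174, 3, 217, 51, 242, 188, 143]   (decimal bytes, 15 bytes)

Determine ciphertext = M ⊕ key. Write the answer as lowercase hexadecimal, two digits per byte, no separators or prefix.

XOR is its own inverse, so applying the key byte-wise gives the result directly.
b0 xor 4d = fd
b0 xor 3f = 8f
b1 xor 16 = a7
29 xor dd = f4
e5 xor 04 = e1
e2 xor c3 = 21
87 xor 94 = 13
c4 xor b0 = 74
fe xor ae = 50
fb xor 03 = f8
6c xor d9 = b5
47 xor 33 = 74
f9 xor f2 = 0b
b0 xor bc = 0c
13 xor 8f = 9c

fd8fa7f4e121137450f8b5740b0c9c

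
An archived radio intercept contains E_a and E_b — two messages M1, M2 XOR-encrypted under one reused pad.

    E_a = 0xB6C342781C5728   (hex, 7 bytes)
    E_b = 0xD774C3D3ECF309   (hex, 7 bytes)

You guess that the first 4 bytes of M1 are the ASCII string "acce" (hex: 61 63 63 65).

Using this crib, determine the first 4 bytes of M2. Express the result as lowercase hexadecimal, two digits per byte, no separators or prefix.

First, E_a ⊕ E_b = (M1 ⊕ K) ⊕ (M2 ⊕ K) = M1 ⊕ M2, so the key drops out. Then M2 = (M1 ⊕ M2) ⊕ M1 over the first 4 bytes.
byte 0: (b6 xor d7) xor 61 = 61 xor 61 = 00
byte 1: (c3 xor 74) xor 63 = b7 xor 63 = d4
byte 2: (42 xor c3) xor 63 = 81 xor 63 = e2
byte 3: (78 xor d3) xor 65 = ab xor 65 = ce

00d4e2ce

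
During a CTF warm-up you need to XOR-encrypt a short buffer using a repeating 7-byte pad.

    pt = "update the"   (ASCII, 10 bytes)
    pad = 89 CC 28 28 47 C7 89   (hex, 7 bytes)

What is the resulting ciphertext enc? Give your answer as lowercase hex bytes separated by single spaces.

The 7-byte key repeats, so the effective keystream is 89 cc 28 28 47 c7 89 89 cc 28.
byte 0: 75 ⊕ 89 = fc
byte 1: 70 ⊕ cc = bc
byte 2: 64 ⊕ 28 = 4c
byte 3: 61 ⊕ 28 = 49
byte 4: 74 ⊕ 47 = 33
byte 5: 65 ⊕ c7 = a2
byte 6: 20 ⊕ 89 = a9
byte 7: 74 ⊕ 89 = fd
byte 8: 68 ⊕ cc = a4
byte 9: 65 ⊕ 28 = 4d

fc bc 4c 49 33 a2 a9 fd a4 4d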